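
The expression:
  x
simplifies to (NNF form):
x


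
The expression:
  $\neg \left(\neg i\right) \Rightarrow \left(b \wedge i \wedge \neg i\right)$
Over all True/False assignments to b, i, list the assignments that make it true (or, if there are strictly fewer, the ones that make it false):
is true only for:
  b=False, i=False;
  b=True, i=False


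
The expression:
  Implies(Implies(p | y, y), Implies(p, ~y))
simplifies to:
~p | ~y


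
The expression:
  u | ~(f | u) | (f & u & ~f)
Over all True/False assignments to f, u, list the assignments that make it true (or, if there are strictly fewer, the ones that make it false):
is false only for:
  f=True, u=False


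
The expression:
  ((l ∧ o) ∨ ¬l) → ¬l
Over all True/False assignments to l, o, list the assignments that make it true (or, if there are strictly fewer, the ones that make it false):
is false only for:
  l=True, o=True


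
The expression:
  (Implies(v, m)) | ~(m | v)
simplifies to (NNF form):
m | ~v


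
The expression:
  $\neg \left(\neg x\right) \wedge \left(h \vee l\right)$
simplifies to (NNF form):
$x \wedge \left(h \vee l\right)$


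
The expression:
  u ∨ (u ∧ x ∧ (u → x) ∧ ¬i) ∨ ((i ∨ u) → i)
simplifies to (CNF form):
True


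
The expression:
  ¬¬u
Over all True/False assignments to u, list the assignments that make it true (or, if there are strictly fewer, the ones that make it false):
is true only for:
  u=True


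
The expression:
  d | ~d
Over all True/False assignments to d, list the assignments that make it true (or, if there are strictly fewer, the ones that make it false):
is always true.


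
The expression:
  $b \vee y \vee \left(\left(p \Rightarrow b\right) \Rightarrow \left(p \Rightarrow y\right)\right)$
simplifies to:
$\text{True}$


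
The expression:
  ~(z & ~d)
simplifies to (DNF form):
d | ~z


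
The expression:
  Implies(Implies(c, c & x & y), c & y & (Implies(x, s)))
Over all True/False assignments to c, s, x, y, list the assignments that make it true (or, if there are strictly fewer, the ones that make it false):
is true only for:
  c=True, s=False, x=False, y=False;
  c=True, s=False, x=False, y=True;
  c=True, s=False, x=True, y=False;
  c=True, s=True, x=False, y=False;
  c=True, s=True, x=False, y=True;
  c=True, s=True, x=True, y=False;
  c=True, s=True, x=True, y=True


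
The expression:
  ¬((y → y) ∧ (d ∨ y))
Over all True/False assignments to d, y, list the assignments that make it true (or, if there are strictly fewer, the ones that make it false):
is true only for:
  d=False, y=False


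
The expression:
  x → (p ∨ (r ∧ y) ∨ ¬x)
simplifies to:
p ∨ (r ∧ y) ∨ ¬x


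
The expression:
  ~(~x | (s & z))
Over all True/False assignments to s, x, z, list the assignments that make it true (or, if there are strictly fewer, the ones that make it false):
is true only for:
  s=False, x=True, z=False;
  s=False, x=True, z=True;
  s=True, x=True, z=False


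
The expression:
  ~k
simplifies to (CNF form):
~k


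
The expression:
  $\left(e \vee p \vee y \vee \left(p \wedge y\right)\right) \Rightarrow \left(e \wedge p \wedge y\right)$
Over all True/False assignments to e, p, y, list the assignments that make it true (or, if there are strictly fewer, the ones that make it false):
is true only for:
  e=False, p=False, y=False;
  e=True, p=True, y=True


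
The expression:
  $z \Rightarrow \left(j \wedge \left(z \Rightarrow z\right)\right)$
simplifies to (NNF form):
$j \vee \neg z$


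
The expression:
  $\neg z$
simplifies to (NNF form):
$\neg z$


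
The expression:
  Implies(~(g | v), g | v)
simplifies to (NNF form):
g | v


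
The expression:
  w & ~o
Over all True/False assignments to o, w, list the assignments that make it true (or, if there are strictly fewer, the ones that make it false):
is true only for:
  o=False, w=True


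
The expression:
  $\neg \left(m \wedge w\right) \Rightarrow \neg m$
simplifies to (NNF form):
$w \vee \neg m$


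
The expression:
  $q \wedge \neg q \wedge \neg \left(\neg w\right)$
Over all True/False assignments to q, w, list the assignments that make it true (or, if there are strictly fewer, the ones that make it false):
is never true.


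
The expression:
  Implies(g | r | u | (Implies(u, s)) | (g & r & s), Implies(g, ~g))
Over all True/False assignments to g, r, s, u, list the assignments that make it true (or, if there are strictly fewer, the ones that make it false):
is true only for:
  g=False, r=False, s=False, u=False;
  g=False, r=False, s=False, u=True;
  g=False, r=False, s=True, u=False;
  g=False, r=False, s=True, u=True;
  g=False, r=True, s=False, u=False;
  g=False, r=True, s=False, u=True;
  g=False, r=True, s=True, u=False;
  g=False, r=True, s=True, u=True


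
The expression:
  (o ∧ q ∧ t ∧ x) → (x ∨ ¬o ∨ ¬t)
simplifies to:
True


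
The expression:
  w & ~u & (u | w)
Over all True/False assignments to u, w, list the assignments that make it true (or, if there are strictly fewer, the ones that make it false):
is true only for:
  u=False, w=True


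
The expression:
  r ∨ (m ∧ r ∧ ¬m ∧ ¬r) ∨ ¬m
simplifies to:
r ∨ ¬m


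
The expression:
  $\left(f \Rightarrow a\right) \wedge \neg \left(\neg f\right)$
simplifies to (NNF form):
$a \wedge f$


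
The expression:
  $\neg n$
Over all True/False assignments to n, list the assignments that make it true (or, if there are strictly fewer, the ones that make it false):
is true only for:
  n=False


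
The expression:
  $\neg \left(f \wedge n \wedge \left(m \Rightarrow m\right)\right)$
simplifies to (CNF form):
$\neg f \vee \neg n$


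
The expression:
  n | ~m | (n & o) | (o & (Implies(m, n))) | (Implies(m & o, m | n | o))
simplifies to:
True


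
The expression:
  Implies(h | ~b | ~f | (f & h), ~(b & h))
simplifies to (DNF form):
~b | ~h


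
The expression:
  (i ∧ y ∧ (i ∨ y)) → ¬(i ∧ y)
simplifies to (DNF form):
¬i ∨ ¬y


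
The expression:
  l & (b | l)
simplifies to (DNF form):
l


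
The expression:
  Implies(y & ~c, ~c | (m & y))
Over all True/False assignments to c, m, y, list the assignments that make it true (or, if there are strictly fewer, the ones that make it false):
is always true.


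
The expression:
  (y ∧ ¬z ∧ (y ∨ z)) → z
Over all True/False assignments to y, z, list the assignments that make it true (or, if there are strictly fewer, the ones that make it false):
is false only for:
  y=True, z=False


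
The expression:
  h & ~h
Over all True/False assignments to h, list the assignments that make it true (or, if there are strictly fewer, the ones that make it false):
is never true.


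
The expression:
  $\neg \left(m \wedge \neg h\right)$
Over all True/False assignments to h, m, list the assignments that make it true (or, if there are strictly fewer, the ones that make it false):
is false only for:
  h=False, m=True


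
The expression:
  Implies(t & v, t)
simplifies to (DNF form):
True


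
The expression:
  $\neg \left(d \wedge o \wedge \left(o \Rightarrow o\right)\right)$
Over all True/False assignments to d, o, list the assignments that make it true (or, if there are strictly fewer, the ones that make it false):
is false only for:
  d=True, o=True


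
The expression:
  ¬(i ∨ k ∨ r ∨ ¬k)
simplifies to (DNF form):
False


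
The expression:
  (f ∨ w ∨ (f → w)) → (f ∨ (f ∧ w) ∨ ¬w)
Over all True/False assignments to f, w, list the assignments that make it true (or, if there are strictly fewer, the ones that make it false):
is false only for:
  f=False, w=True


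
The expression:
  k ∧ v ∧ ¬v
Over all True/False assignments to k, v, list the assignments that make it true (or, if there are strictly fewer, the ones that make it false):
is never true.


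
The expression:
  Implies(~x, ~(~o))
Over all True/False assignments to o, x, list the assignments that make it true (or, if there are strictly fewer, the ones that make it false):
is false only for:
  o=False, x=False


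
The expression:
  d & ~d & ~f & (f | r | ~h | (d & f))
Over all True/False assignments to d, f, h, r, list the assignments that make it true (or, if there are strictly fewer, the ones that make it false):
is never true.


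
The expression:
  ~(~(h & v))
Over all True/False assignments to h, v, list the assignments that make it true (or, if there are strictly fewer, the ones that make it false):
is true only for:
  h=True, v=True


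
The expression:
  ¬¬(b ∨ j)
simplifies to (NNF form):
b ∨ j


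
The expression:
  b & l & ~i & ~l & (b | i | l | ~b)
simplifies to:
False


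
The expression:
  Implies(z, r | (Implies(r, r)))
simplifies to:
True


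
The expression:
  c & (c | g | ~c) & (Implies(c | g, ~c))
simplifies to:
False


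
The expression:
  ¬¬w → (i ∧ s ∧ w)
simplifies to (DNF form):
(i ∧ s) ∨ ¬w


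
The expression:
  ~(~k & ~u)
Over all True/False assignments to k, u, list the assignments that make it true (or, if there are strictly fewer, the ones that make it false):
is false only for:
  k=False, u=False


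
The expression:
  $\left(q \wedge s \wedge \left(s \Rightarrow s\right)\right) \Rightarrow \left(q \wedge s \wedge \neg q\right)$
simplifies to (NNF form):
$\neg q \vee \neg s$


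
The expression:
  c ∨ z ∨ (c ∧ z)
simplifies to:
c ∨ z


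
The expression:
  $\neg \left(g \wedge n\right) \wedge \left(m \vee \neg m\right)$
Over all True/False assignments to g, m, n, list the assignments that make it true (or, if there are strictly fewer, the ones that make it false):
is false only for:
  g=True, m=False, n=True;
  g=True, m=True, n=True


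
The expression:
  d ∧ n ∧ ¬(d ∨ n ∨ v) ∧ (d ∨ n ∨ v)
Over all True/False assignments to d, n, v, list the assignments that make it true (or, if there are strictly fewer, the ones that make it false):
is never true.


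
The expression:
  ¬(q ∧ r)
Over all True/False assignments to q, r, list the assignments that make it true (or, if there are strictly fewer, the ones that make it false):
is false only for:
  q=True, r=True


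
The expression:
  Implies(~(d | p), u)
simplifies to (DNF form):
d | p | u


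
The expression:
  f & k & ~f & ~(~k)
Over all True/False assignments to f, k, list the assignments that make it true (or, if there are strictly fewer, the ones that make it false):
is never true.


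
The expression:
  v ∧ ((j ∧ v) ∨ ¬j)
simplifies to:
v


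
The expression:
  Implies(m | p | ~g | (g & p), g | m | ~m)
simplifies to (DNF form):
True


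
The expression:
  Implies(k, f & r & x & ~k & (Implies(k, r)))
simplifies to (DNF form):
~k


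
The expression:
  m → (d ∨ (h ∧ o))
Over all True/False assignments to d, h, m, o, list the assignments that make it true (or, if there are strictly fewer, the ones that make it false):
is false only for:
  d=False, h=False, m=True, o=False;
  d=False, h=False, m=True, o=True;
  d=False, h=True, m=True, o=False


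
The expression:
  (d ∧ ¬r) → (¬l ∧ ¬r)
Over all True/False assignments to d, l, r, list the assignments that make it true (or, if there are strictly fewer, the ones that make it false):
is false only for:
  d=True, l=True, r=False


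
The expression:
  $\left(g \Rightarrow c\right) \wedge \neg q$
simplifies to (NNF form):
$\neg q \wedge \left(c \vee \neg g\right)$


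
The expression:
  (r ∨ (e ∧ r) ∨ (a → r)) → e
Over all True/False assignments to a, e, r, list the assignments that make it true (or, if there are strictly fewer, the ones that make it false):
is false only for:
  a=False, e=False, r=False;
  a=False, e=False, r=True;
  a=True, e=False, r=True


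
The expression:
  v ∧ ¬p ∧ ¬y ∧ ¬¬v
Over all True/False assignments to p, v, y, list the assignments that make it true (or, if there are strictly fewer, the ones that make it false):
is true only for:
  p=False, v=True, y=False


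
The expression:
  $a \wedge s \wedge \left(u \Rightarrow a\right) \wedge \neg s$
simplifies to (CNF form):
$\text{False}$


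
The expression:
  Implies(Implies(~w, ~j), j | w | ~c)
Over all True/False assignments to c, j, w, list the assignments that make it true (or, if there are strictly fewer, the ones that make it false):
is false only for:
  c=True, j=False, w=False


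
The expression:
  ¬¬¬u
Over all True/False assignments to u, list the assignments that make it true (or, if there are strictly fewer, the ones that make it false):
is true only for:
  u=False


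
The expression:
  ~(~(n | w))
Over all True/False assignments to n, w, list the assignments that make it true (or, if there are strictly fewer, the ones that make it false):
is false only for:
  n=False, w=False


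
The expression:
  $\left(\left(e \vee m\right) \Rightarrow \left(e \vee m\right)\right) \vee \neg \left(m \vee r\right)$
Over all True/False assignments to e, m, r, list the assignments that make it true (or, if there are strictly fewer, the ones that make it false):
is always true.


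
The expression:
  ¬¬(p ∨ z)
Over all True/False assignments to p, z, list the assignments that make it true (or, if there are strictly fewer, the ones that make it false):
is false only for:
  p=False, z=False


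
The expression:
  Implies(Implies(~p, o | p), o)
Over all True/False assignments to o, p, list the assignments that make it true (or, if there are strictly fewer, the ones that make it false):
is false only for:
  o=False, p=True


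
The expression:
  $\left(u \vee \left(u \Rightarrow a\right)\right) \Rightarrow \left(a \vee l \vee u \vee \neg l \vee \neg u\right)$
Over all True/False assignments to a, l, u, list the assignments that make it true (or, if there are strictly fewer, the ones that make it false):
is always true.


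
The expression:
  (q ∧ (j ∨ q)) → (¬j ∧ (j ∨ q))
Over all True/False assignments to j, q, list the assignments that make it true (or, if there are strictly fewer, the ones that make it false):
is false only for:
  j=True, q=True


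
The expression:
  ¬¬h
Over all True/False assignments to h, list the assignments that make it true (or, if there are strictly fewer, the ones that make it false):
is true only for:
  h=True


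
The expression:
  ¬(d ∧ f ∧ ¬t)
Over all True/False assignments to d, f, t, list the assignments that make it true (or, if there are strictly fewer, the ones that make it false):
is false only for:
  d=True, f=True, t=False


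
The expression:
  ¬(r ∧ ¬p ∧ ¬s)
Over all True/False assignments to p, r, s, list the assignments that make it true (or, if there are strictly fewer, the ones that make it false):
is false only for:
  p=False, r=True, s=False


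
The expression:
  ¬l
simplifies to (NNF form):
¬l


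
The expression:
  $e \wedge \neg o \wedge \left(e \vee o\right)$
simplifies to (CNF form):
$e \wedge \neg o$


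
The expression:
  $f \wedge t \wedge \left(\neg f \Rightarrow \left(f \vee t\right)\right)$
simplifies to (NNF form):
$f \wedge t$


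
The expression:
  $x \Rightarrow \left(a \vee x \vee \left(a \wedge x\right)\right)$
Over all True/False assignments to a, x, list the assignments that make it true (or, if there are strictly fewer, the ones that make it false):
is always true.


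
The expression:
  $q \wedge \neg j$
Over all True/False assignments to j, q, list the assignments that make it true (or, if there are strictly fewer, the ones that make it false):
is true only for:
  j=False, q=True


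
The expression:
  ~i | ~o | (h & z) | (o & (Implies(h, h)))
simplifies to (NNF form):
True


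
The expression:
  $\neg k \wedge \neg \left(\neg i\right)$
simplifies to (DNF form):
$i \wedge \neg k$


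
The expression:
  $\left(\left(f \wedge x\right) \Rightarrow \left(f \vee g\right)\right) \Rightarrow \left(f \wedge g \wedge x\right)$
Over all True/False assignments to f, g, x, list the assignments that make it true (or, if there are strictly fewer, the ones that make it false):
is true only for:
  f=True, g=True, x=True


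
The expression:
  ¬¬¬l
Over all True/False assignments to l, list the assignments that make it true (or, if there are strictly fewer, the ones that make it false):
is true only for:
  l=False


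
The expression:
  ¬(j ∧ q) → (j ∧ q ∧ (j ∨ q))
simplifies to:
j ∧ q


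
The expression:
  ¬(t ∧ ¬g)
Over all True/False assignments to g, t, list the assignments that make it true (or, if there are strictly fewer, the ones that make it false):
is false only for:
  g=False, t=True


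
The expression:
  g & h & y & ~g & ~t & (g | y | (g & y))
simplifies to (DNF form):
False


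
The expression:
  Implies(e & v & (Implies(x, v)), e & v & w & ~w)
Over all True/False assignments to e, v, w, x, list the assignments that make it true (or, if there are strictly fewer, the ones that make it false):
is false only for:
  e=True, v=True, w=False, x=False;
  e=True, v=True, w=False, x=True;
  e=True, v=True, w=True, x=False;
  e=True, v=True, w=True, x=True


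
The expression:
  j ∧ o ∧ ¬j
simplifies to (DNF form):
False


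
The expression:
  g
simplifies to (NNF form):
g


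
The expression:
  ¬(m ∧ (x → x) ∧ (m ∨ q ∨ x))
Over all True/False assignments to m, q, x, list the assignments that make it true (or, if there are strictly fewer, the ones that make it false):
is true only for:
  m=False, q=False, x=False;
  m=False, q=False, x=True;
  m=False, q=True, x=False;
  m=False, q=True, x=True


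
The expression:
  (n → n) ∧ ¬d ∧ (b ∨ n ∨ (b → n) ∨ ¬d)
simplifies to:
¬d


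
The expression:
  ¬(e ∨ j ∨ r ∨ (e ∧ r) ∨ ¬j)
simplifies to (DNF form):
False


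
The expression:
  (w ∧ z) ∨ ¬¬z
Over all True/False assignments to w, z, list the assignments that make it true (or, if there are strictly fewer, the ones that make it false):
is true only for:
  w=False, z=True;
  w=True, z=True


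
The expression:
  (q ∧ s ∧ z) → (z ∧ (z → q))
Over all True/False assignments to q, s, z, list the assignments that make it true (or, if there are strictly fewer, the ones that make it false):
is always true.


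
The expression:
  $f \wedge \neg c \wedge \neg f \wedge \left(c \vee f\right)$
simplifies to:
$\text{False}$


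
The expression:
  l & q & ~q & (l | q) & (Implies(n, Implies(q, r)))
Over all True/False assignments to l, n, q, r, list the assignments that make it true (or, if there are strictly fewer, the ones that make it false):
is never true.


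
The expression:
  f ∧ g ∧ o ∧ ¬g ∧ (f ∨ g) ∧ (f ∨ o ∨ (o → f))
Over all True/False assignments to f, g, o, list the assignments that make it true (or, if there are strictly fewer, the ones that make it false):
is never true.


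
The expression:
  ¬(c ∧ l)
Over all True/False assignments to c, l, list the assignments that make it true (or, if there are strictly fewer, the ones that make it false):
is false only for:
  c=True, l=True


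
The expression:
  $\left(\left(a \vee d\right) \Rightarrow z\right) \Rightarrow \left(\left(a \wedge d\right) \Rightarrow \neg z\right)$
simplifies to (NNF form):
$\neg a \vee \neg d \vee \neg z$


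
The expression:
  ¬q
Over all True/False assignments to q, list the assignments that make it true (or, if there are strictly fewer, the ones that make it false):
is true only for:
  q=False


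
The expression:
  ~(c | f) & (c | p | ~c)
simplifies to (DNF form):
~c & ~f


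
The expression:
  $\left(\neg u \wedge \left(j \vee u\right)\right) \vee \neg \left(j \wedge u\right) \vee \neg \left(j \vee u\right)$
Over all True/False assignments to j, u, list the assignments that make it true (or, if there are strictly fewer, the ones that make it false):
is false only for:
  j=True, u=True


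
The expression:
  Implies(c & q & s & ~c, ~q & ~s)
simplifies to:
True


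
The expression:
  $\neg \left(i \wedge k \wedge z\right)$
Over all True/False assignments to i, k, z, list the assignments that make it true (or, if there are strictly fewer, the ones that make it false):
is false only for:
  i=True, k=True, z=True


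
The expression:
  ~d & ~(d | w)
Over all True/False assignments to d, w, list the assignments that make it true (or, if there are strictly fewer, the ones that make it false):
is true only for:
  d=False, w=False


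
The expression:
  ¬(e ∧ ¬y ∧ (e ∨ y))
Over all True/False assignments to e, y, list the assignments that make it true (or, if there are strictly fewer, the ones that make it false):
is false only for:
  e=True, y=False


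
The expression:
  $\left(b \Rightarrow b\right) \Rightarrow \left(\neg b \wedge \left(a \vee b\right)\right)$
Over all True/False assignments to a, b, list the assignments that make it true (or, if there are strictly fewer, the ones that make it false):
is true only for:
  a=True, b=False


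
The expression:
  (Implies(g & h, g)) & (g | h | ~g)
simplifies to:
True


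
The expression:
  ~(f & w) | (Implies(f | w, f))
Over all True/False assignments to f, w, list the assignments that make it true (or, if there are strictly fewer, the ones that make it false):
is always true.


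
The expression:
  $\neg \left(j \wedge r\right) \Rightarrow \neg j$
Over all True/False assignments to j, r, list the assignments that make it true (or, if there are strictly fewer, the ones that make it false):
is false only for:
  j=True, r=False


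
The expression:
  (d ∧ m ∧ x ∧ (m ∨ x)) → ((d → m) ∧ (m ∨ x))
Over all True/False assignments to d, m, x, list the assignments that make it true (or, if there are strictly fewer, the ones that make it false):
is always true.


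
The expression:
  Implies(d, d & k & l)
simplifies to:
~d | (k & l)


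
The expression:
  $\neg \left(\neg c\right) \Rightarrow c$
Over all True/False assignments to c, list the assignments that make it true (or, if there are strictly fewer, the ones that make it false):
is always true.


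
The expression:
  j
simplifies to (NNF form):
j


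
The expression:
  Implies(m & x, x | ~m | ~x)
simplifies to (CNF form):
True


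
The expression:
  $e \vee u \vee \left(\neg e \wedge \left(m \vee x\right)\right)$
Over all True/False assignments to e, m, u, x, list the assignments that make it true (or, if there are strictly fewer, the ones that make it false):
is false only for:
  e=False, m=False, u=False, x=False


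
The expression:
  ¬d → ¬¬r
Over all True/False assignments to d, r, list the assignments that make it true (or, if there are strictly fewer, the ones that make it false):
is false only for:
  d=False, r=False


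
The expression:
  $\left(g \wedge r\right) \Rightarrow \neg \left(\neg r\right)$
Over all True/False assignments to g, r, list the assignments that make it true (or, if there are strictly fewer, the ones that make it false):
is always true.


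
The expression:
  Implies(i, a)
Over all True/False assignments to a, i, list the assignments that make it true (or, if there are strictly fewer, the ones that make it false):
is false only for:
  a=False, i=True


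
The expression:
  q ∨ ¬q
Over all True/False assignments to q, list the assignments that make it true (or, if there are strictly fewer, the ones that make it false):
is always true.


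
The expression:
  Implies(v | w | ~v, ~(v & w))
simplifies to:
~v | ~w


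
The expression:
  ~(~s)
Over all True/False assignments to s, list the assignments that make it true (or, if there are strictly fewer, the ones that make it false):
is true only for:
  s=True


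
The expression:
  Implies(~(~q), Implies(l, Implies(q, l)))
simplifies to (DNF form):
True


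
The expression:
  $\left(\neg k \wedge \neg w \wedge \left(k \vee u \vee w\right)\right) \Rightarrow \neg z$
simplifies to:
$k \vee w \vee \neg u \vee \neg z$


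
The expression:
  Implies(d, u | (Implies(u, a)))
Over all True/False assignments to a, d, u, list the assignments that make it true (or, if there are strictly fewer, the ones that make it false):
is always true.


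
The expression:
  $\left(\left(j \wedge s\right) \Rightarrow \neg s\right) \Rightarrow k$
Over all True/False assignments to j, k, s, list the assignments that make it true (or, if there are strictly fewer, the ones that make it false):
is false only for:
  j=False, k=False, s=False;
  j=False, k=False, s=True;
  j=True, k=False, s=False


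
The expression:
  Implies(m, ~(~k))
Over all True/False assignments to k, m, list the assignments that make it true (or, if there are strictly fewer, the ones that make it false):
is false only for:
  k=False, m=True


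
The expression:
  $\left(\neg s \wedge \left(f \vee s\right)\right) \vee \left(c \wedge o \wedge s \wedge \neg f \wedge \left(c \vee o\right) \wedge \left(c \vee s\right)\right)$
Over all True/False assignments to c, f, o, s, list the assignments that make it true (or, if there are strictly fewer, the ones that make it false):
is true only for:
  c=False, f=True, o=False, s=False;
  c=False, f=True, o=True, s=False;
  c=True, f=False, o=True, s=True;
  c=True, f=True, o=False, s=False;
  c=True, f=True, o=True, s=False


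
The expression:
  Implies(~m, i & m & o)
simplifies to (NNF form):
m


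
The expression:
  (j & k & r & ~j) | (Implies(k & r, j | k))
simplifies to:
True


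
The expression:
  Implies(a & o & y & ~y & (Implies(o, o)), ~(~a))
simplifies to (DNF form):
True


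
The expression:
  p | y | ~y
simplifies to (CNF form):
True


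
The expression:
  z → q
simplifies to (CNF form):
q ∨ ¬z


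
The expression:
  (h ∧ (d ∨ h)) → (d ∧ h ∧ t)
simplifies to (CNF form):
(d ∨ ¬h) ∧ (t ∨ ¬h)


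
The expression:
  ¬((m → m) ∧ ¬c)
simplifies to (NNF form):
c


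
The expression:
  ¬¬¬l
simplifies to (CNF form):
¬l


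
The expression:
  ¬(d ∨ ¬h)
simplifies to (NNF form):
h ∧ ¬d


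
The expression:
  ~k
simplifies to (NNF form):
~k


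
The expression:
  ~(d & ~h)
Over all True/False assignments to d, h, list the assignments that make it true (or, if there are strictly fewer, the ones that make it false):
is false only for:
  d=True, h=False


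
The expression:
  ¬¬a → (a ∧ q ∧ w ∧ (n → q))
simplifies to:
(q ∧ w) ∨ ¬a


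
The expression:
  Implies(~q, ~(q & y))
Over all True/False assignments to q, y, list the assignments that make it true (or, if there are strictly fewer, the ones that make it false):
is always true.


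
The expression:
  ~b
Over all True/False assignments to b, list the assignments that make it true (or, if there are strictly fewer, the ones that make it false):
is true only for:
  b=False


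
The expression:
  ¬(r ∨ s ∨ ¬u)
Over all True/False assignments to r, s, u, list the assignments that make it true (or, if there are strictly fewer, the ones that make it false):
is true only for:
  r=False, s=False, u=True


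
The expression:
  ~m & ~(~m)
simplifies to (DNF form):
False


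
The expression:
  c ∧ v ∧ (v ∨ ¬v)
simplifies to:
c ∧ v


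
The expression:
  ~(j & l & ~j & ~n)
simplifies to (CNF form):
True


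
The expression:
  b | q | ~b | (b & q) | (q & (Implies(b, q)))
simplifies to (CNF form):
True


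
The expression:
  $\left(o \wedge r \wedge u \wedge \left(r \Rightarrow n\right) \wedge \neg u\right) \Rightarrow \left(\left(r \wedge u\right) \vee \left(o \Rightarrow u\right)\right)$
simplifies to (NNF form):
$\text{True}$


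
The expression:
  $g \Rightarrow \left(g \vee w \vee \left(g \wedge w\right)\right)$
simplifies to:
$\text{True}$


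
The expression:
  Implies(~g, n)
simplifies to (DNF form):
g | n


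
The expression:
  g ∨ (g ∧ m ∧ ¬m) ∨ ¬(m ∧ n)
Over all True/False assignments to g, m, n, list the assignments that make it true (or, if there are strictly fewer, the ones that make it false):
is false only for:
  g=False, m=True, n=True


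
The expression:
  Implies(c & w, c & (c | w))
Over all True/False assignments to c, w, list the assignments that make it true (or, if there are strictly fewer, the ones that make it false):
is always true.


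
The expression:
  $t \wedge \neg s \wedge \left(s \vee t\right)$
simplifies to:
$t \wedge \neg s$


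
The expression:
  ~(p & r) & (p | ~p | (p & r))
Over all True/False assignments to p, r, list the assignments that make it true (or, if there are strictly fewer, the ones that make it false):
is false only for:
  p=True, r=True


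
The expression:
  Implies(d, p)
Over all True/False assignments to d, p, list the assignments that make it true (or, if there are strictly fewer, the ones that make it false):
is false only for:
  d=True, p=False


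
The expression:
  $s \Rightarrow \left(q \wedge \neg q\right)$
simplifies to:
$\neg s$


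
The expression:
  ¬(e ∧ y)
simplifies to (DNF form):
¬e ∨ ¬y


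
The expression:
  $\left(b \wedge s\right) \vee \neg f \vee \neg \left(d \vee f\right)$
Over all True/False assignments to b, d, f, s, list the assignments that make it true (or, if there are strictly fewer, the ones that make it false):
is false only for:
  b=False, d=False, f=True, s=False;
  b=False, d=False, f=True, s=True;
  b=False, d=True, f=True, s=False;
  b=False, d=True, f=True, s=True;
  b=True, d=False, f=True, s=False;
  b=True, d=True, f=True, s=False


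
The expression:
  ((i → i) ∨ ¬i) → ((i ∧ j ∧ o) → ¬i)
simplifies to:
¬i ∨ ¬j ∨ ¬o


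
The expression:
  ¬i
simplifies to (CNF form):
¬i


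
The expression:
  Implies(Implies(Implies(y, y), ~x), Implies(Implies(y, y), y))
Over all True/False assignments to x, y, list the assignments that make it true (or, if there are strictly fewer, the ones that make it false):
is false only for:
  x=False, y=False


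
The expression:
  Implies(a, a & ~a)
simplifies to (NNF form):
~a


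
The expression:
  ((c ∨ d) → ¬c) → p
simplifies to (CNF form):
c ∨ p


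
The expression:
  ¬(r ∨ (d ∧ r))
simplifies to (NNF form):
¬r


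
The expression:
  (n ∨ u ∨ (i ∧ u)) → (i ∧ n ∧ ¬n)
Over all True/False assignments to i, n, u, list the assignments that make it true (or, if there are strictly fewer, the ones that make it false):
is true only for:
  i=False, n=False, u=False;
  i=True, n=False, u=False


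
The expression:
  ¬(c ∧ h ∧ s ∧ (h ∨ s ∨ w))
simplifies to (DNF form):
¬c ∨ ¬h ∨ ¬s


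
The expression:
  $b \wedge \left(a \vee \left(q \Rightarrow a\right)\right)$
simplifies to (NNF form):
$b \wedge \left(a \vee \neg q\right)$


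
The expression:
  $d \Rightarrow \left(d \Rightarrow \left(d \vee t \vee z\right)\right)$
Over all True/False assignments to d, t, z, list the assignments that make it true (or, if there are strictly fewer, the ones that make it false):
is always true.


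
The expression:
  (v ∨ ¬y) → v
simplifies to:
v ∨ y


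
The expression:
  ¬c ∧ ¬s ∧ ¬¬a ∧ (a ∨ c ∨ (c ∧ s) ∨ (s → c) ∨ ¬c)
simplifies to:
a ∧ ¬c ∧ ¬s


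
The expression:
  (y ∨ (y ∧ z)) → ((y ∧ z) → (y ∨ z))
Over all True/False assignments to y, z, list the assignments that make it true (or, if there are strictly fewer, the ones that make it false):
is always true.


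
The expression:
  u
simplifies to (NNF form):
u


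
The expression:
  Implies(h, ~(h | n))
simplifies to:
~h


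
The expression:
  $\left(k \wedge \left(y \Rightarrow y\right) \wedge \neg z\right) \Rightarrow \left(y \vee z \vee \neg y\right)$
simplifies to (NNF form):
$\text{True}$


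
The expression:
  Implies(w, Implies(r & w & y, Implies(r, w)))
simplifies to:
True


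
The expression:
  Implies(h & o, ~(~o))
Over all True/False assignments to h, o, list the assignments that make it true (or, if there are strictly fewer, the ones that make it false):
is always true.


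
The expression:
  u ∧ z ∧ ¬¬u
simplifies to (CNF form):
u ∧ z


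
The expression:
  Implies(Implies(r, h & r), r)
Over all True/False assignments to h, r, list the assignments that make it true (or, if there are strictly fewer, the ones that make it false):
is true only for:
  h=False, r=True;
  h=True, r=True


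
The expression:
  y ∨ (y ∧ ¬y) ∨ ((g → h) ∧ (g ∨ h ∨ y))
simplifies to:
h ∨ y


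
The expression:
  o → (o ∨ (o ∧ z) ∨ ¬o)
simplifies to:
True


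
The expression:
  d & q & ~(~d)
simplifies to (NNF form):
d & q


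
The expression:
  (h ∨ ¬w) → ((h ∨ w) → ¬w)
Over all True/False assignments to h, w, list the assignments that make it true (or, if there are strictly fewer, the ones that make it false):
is false only for:
  h=True, w=True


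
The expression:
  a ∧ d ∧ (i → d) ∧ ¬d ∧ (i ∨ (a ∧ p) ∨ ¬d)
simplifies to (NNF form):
False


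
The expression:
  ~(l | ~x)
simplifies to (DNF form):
x & ~l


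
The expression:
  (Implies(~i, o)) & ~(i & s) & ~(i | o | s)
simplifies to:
False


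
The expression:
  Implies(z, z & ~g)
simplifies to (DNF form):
~g | ~z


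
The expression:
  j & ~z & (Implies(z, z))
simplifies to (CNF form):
j & ~z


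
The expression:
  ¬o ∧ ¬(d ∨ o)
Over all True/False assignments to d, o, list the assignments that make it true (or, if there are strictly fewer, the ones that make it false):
is true only for:
  d=False, o=False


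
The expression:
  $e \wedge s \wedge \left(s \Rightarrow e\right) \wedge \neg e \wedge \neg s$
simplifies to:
$\text{False}$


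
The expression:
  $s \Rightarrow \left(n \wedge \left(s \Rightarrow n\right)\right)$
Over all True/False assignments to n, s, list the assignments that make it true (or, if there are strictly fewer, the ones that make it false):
is false only for:
  n=False, s=True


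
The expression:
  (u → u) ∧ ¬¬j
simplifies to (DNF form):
j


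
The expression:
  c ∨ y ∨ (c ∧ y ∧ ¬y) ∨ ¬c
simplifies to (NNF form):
True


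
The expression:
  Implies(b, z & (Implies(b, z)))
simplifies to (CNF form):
z | ~b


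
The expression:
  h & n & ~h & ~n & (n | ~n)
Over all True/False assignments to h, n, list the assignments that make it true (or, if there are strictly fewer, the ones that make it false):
is never true.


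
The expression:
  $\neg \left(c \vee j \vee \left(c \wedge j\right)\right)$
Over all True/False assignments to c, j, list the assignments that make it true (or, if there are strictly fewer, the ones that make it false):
is true only for:
  c=False, j=False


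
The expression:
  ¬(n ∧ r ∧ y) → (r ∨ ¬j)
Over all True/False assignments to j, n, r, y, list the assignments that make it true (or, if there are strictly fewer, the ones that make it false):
is false only for:
  j=True, n=False, r=False, y=False;
  j=True, n=False, r=False, y=True;
  j=True, n=True, r=False, y=False;
  j=True, n=True, r=False, y=True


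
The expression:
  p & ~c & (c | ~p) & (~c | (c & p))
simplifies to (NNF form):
False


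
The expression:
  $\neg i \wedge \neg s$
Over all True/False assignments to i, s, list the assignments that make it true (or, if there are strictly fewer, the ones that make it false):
is true only for:
  i=False, s=False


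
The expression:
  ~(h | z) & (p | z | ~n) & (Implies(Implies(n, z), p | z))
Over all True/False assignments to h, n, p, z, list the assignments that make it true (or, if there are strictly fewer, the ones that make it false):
is true only for:
  h=False, n=False, p=True, z=False;
  h=False, n=True, p=True, z=False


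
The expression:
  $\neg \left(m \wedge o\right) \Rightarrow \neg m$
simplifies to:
$o \vee \neg m$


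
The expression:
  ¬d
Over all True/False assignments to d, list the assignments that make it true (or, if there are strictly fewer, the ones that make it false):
is true only for:
  d=False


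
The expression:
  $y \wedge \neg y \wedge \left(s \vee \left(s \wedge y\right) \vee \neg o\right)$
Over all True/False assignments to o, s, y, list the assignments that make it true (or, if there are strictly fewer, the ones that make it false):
is never true.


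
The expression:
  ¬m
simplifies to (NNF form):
¬m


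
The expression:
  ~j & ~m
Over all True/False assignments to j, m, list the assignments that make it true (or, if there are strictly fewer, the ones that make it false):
is true only for:
  j=False, m=False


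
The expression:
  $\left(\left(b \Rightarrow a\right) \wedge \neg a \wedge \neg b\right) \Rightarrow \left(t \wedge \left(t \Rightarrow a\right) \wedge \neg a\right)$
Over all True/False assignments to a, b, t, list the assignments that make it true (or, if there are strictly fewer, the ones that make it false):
is false only for:
  a=False, b=False, t=False;
  a=False, b=False, t=True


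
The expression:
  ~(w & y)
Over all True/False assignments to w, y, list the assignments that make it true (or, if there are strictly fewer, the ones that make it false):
is false only for:
  w=True, y=True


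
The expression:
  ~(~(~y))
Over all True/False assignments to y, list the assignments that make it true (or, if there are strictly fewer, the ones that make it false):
is true only for:
  y=False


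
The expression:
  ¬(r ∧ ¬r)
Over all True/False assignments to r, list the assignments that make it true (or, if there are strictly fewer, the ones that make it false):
is always true.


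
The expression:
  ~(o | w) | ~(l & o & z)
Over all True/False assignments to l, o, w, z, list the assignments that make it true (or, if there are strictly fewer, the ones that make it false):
is false only for:
  l=True, o=True, w=False, z=True;
  l=True, o=True, w=True, z=True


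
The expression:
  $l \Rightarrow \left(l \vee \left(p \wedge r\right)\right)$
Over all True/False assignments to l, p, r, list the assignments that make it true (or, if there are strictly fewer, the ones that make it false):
is always true.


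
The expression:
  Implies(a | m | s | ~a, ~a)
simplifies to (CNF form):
~a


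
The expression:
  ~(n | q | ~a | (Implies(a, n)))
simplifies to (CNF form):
a & ~n & ~q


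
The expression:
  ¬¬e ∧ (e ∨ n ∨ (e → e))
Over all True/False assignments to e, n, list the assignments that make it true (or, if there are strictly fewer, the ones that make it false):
is true only for:
  e=True, n=False;
  e=True, n=True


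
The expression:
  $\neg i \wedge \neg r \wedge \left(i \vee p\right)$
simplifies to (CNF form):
$p \wedge \neg i \wedge \neg r$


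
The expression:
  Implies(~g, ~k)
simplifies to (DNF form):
g | ~k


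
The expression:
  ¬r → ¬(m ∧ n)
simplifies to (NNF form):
r ∨ ¬m ∨ ¬n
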